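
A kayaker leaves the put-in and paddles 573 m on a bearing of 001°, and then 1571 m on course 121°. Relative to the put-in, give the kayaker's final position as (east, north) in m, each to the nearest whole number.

Leg 1 (001°, 573 m): east 573 sin 1° = 10.00, north 573 cos 1° = 572.91
Leg 2 (121°, 1571 m): east 1571 sin 121° = 1346.61, north 1571 cos 121° = -809.12
Summing: 1356.61 m east, -236.21 m north → (1357, -236).

(1357, -236)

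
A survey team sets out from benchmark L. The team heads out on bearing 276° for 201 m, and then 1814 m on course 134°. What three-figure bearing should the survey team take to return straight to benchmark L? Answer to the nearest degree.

318°

Leg 1 (276°, 201 m): east 201 sin 276° = -199.90, north 201 cos 276° = 21.01
Leg 2 (134°, 1814 m): east 1814 sin 134° = 1304.88, north 1814 cos 134° = -1260.11
Net displacement: 1104.98 east, -1239.10 north. Direction back to start is (-1104.98, 1239.10): bearing = atan2(-1104.98, 1239.10) mod 360° = 318.27° ≈ 318°.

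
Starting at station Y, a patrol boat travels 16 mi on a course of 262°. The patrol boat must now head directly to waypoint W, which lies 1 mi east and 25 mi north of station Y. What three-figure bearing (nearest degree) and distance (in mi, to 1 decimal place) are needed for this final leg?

032°, 32.0 mi

Leg 1 (262°, 16 mi): east 16 sin 262° = -15.84, north 16 cos 262° = -2.23
Current position: (-15.84, -2.23). Target: (1, 25). Remaining: Δeast = 16.84, Δnorth = 27.23.
Bearing = atan2(16.84, 27.23) mod 360° = 31.74°; distance = √((16.84)² + (27.23)²) = 32.016 mi.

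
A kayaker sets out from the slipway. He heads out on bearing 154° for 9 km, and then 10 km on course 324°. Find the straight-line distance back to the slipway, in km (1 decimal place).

1.9 km

Leg 1 (154°, 9 km): east 9 sin 154° = 3.95, north 9 cos 154° = -8.09
Leg 2 (324°, 10 km): east 10 sin 324° = -5.88, north 10 cos 324° = 8.09
Net: -1.93 east, 0.00 north. Distance = √((-1.93)² + (0.00)²) = 1.933 km.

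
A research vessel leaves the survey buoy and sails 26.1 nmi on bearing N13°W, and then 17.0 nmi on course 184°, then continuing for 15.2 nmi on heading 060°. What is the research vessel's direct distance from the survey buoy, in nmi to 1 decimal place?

17.2 nmi

Leg 1 (N13°W, 26.1 nmi): east 26.1 sin 347° = -5.87, north 26.1 cos 347° = 25.43
Leg 2 (184°, 17.0 nmi): east 17.0 sin 184° = -1.19, north 17.0 cos 184° = -16.96
Leg 3 (060°, 15.2 nmi): east 15.2 sin 60° = 13.16, north 15.2 cos 60° = 7.60
Net: 6.11 east, 16.07 north. Distance = √((6.11)² + (16.07)²) = 17.193 nmi.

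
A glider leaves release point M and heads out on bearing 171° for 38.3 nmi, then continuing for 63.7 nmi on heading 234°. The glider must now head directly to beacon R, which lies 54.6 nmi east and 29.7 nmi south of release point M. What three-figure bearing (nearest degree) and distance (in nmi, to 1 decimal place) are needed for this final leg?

Leg 1 (171°, 38.3 nmi): east 38.3 sin 171° = 5.99, north 38.3 cos 171° = -37.83
Leg 2 (234°, 63.7 nmi): east 63.7 sin 234° = -51.53, north 63.7 cos 234° = -37.44
Current position: (-45.54, -75.27). Target: (54.6, -29.7). Remaining: Δeast = 100.14, Δnorth = 45.57.
Bearing = atan2(100.14, 45.57) mod 360° = 65.53°; distance = √((100.14)² + (45.57)²) = 110.024 nmi.

066°, 110.0 nmi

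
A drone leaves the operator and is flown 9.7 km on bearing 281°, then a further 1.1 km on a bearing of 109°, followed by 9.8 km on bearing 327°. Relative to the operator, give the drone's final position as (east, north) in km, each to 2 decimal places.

(-13.82, 9.71)

Leg 1 (281°, 9.7 km): east 9.7 sin 281° = -9.52, north 9.7 cos 281° = 1.85
Leg 2 (109°, 1.1 km): east 1.1 sin 109° = 1.04, north 1.1 cos 109° = -0.36
Leg 3 (327°, 9.8 km): east 9.8 sin 327° = -5.34, north 9.8 cos 327° = 8.22
Summing: -13.82 km east, 9.71 km north → (-13.82, 9.71).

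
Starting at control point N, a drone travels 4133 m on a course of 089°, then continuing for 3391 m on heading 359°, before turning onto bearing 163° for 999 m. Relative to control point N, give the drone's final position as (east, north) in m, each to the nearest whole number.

(4365, 2507)

Leg 1 (089°, 4133 m): east 4133 sin 89° = 4132.37, north 4133 cos 89° = 72.13
Leg 2 (359°, 3391 m): east 3391 sin 359° = -59.18, north 3391 cos 359° = 3390.48
Leg 3 (163°, 999 m): east 999 sin 163° = 292.08, north 999 cos 163° = -955.35
Summing: 4365.27 m east, 2507.27 m north → (4365, 2507).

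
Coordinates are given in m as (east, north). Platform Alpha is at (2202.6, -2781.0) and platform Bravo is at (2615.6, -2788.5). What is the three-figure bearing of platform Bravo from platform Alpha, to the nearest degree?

091°

Δeast = 2615.6 − 2202.6 = 413.00; Δnorth = -2788.5 − -2781.0 = -7.50.
Bearing = atan2(Δeast, Δnorth) mod 360° = 91.04° ≈ 091°.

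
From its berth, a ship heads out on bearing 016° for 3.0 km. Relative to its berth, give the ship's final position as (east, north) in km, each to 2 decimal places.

Leg 1 (016°, 3.0 km): east 3.0 sin 16° = 0.83, north 3.0 cos 16° = 2.88
Summing: 0.83 km east, 2.88 km north → (0.83, 2.88).

(0.83, 2.88)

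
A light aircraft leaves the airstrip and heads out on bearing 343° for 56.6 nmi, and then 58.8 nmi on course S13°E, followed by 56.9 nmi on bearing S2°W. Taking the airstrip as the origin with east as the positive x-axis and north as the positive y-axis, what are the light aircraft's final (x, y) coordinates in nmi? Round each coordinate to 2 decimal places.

Leg 1 (343°, 56.6 nmi): east 56.6 sin 343° = -16.55, north 56.6 cos 343° = 54.13
Leg 2 (S13°E, 58.8 nmi): east 58.8 sin 167° = 13.23, north 58.8 cos 167° = -57.29
Leg 3 (S2°W, 56.9 nmi): east 56.9 sin 182° = -1.99, north 56.9 cos 182° = -56.87
Summing: -5.31 nmi east, -60.03 nmi north → (-5.31, -60.03).

(-5.31, -60.03)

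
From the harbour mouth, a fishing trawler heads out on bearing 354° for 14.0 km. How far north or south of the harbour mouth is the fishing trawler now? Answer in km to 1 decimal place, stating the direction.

Leg 1 (354°, 14.0 km): east 14.0 sin 354° = -1.46, north 14.0 cos 354° = 13.92
Net north component: 13.92 km.

13.9 km north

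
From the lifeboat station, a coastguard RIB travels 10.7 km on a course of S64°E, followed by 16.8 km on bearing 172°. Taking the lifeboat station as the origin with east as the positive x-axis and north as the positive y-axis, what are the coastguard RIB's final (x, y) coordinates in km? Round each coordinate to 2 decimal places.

Leg 1 (S64°E, 10.7 km): east 10.7 sin 116° = 9.62, north 10.7 cos 116° = -4.69
Leg 2 (172°, 16.8 km): east 16.8 sin 172° = 2.34, north 16.8 cos 172° = -16.64
Summing: 11.96 km east, -21.33 km north → (11.96, -21.33).

(11.96, -21.33)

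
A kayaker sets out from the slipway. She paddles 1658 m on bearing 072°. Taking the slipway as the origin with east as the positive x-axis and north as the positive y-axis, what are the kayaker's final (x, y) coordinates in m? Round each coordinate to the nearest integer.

(1577, 512)

Leg 1 (072°, 1658 m): east 1658 sin 72° = 1576.85, north 1658 cos 72° = 512.35
Summing: 1576.85 m east, 512.35 m north → (1577, 512).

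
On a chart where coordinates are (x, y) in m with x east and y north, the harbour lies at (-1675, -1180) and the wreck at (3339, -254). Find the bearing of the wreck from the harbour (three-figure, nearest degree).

080°

Δeast = 3339 − -1675 = 5014.00; Δnorth = -254 − -1180 = 926.00.
Bearing = atan2(Δeast, Δnorth) mod 360° = 79.54° ≈ 080°.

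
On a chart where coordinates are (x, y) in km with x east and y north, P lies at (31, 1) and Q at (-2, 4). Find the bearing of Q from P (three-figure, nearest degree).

Δeast = -2 − 31 = -33.00; Δnorth = 4 − 1 = 3.00.
Bearing = atan2(Δeast, Δnorth) mod 360° = 275.19° ≈ 275°.

275°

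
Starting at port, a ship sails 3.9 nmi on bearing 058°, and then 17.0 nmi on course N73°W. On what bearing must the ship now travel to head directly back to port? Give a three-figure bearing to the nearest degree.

Leg 1 (058°, 3.9 nmi): east 3.9 sin 58° = 3.31, north 3.9 cos 58° = 2.07
Leg 2 (N73°W, 17.0 nmi): east 17.0 sin 287° = -16.26, north 17.0 cos 287° = 4.97
Net displacement: -12.95 east, 7.04 north. Direction back to start is (12.95, -7.04): bearing = atan2(12.95, -7.04) mod 360° = 118.52° ≈ 119°.

119°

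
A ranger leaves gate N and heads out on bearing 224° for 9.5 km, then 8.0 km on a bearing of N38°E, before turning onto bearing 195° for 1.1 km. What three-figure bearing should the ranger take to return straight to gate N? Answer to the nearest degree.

051°

Leg 1 (224°, 9.5 km): east 9.5 sin 224° = -6.60, north 9.5 cos 224° = -6.83
Leg 2 (N38°E, 8.0 km): east 8.0 sin 38° = 4.93, north 8.0 cos 38° = 6.30
Leg 3 (195°, 1.1 km): east 1.1 sin 195° = -0.28, north 1.1 cos 195° = -1.06
Net displacement: -1.96 east, -1.59 north. Direction back to start is (1.96, 1.59): bearing = atan2(1.96, 1.59) mod 360° = 50.89° ≈ 051°.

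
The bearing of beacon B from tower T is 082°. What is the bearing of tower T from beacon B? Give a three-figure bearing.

Back-bearing = 082° + 180° = 262°.

262°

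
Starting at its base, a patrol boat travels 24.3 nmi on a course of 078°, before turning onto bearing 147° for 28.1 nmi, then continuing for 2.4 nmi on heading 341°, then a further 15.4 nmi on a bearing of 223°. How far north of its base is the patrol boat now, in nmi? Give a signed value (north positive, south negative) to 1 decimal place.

-27.5 nmi

Leg 1 (078°, 24.3 nmi): east 24.3 sin 78° = 23.77, north 24.3 cos 78° = 5.05
Leg 2 (147°, 28.1 nmi): east 28.1 sin 147° = 15.30, north 28.1 cos 147° = -23.57
Leg 3 (341°, 2.4 nmi): east 2.4 sin 341° = -0.78, north 2.4 cos 341° = 2.27
Leg 4 (223°, 15.4 nmi): east 15.4 sin 223° = -10.50, north 15.4 cos 223° = -11.26
Net north component: -27.51 nmi.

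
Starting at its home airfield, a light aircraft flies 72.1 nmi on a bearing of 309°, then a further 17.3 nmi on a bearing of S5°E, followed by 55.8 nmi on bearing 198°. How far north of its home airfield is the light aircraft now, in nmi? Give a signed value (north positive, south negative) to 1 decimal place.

-24.9 nmi

Leg 1 (309°, 72.1 nmi): east 72.1 sin 309° = -56.03, north 72.1 cos 309° = 45.37
Leg 2 (S5°E, 17.3 nmi): east 17.3 sin 175° = 1.51, north 17.3 cos 175° = -17.23
Leg 3 (198°, 55.8 nmi): east 55.8 sin 198° = -17.24, north 55.8 cos 198° = -53.07
Net north component: -24.93 nmi.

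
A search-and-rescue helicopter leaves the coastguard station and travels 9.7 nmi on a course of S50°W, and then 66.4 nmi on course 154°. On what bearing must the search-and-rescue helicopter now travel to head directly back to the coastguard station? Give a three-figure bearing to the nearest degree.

Leg 1 (S50°W, 9.7 nmi): east 9.7 sin 230° = -7.43, north 9.7 cos 230° = -6.24
Leg 2 (154°, 66.4 nmi): east 66.4 sin 154° = 29.11, north 66.4 cos 154° = -59.68
Net displacement: 21.68 east, -65.91 north. Direction back to start is (-21.68, 65.91): bearing = atan2(-21.68, 65.91) mod 360° = 341.80° ≈ 342°.

342°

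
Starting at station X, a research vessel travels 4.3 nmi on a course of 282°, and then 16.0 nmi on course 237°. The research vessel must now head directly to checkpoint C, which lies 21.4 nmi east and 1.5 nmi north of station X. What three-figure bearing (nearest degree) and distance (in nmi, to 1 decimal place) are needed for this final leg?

077°, 40.1 nmi

Leg 1 (282°, 4.3 nmi): east 4.3 sin 282° = -4.21, north 4.3 cos 282° = 0.89
Leg 2 (237°, 16.0 nmi): east 16.0 sin 237° = -13.42, north 16.0 cos 237° = -8.71
Current position: (-17.62, -7.82). Target: (21.4, 1.5). Remaining: Δeast = 39.02, Δnorth = 9.32.
Bearing = atan2(39.02, 9.32) mod 360° = 76.57°; distance = √((39.02)² + (9.32)²) = 40.122 nmi.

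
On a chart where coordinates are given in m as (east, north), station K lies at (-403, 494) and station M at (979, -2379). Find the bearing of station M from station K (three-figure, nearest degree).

154°

Δeast = 979 − -403 = 1382.00; Δnorth = -2379 − 494 = -2873.00.
Bearing = atan2(Δeast, Δnorth) mod 360° = 154.31° ≈ 154°.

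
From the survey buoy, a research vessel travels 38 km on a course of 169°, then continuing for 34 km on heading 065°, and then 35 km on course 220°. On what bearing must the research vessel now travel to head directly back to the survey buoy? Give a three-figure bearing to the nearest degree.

343°

Leg 1 (169°, 38 km): east 38 sin 169° = 7.25, north 38 cos 169° = -37.30
Leg 2 (065°, 34 km): east 34 sin 65° = 30.81, north 34 cos 65° = 14.37
Leg 3 (220°, 35 km): east 35 sin 220° = -22.50, north 35 cos 220° = -26.81
Net displacement: 15.57 east, -49.74 north. Direction back to start is (-15.57, 49.74): bearing = atan2(-15.57, 49.74) mod 360° = 342.62° ≈ 343°.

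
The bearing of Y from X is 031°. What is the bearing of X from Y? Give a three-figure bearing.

211°

Back-bearing = 031° + 180° = 211°.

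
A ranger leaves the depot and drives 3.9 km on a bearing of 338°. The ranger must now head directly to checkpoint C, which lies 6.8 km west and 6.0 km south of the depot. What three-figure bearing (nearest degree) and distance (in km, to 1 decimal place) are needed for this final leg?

209°, 11.0 km

Leg 1 (338°, 3.9 km): east 3.9 sin 338° = -1.46, north 3.9 cos 338° = 3.62
Current position: (-1.46, 3.62). Target: (-6.8, -6.0). Remaining: Δeast = -5.34, Δnorth = -9.62.
Bearing = atan2(-5.34, -9.62) mod 360° = 209.04°; distance = √((-5.34)² + (-9.62)²) = 10.999 km.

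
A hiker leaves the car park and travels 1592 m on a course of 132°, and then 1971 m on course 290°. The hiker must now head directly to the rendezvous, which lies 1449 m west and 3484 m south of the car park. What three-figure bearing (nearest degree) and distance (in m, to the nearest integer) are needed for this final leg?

194°, 3190 m

Leg 1 (132°, 1592 m): east 1592 sin 132° = 1183.09, north 1592 cos 132° = -1065.26
Leg 2 (290°, 1971 m): east 1971 sin 290° = -1852.13, north 1971 cos 290° = 674.12
Current position: (-669.05, -391.13). Target: (-1449, -3484). Remaining: Δeast = -779.95, Δnorth = -3092.87.
Bearing = atan2(-779.95, -3092.87) mod 360° = 194.15°; distance = √((-779.95)² + (-3092.87)²) = 3189.693 m.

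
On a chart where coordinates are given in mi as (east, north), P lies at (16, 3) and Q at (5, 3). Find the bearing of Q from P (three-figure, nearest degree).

270°

Δeast = 5 − 16 = -11.00; Δnorth = 3 − 3 = 0.00.
Bearing = atan2(Δeast, Δnorth) mod 360° = 270.00° ≈ 270°.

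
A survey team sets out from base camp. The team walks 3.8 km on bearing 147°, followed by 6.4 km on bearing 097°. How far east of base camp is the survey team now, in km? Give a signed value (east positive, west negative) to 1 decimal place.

Leg 1 (147°, 3.8 km): east 3.8 sin 147° = 2.07, north 3.8 cos 147° = -3.19
Leg 2 (097°, 6.4 km): east 6.4 sin 97° = 6.35, north 6.4 cos 97° = -0.78
Net east component: 8.42 km.

8.4 km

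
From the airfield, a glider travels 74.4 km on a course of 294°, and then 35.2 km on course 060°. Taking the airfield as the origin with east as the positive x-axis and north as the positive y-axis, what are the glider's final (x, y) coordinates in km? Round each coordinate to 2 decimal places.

Leg 1 (294°, 74.4 km): east 74.4 sin 294° = -67.97, north 74.4 cos 294° = 30.26
Leg 2 (060°, 35.2 km): east 35.2 sin 60° = 30.48, north 35.2 cos 60° = 17.60
Summing: -37.48 km east, 47.86 km north → (-37.48, 47.86).

(-37.48, 47.86)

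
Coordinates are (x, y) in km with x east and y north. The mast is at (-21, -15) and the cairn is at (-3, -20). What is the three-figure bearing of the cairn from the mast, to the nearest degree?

Δeast = -3 − -21 = 18.00; Δnorth = -20 − -15 = -5.00.
Bearing = atan2(Δeast, Δnorth) mod 360° = 105.52° ≈ 106°.

106°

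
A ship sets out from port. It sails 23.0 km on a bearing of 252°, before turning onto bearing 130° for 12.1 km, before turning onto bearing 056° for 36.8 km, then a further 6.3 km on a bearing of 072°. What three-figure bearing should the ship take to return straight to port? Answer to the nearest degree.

Leg 1 (252°, 23.0 km): east 23.0 sin 252° = -21.87, north 23.0 cos 252° = -7.11
Leg 2 (130°, 12.1 km): east 12.1 sin 130° = 9.27, north 12.1 cos 130° = -7.78
Leg 3 (056°, 36.8 km): east 36.8 sin 56° = 30.51, north 36.8 cos 56° = 20.58
Leg 4 (072°, 6.3 km): east 6.3 sin 72° = 5.99, north 6.3 cos 72° = 1.95
Net displacement: 23.90 east, 7.64 north. Direction back to start is (-23.90, -7.64): bearing = atan2(-23.90, -7.64) mod 360° = 252.27° ≈ 252°.

252°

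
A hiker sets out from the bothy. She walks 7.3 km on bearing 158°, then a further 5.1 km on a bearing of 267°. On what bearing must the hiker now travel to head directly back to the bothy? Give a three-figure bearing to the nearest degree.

019°

Leg 1 (158°, 7.3 km): east 7.3 sin 158° = 2.73, north 7.3 cos 158° = -6.77
Leg 2 (267°, 5.1 km): east 5.1 sin 267° = -5.09, north 5.1 cos 267° = -0.27
Net displacement: -2.36 east, -7.04 north. Direction back to start is (2.36, 7.04): bearing = atan2(2.36, 7.04) mod 360° = 18.53° ≈ 019°.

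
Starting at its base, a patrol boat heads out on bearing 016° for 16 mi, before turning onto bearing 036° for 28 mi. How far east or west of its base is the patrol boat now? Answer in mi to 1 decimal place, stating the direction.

20.9 mi east

Leg 1 (016°, 16 mi): east 16 sin 16° = 4.41, north 16 cos 16° = 15.38
Leg 2 (036°, 28 mi): east 28 sin 36° = 16.46, north 28 cos 36° = 22.65
Net east component: 20.87 mi.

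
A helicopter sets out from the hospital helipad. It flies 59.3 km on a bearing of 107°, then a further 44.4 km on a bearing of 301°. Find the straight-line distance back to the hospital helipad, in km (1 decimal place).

19.5 km

Leg 1 (107°, 59.3 km): east 59.3 sin 107° = 56.71, north 59.3 cos 107° = -17.34
Leg 2 (301°, 44.4 km): east 44.4 sin 301° = -38.06, north 44.4 cos 301° = 22.87
Net: 18.65 east, 5.53 north. Distance = √((18.65)² + (5.53)²) = 19.453 km.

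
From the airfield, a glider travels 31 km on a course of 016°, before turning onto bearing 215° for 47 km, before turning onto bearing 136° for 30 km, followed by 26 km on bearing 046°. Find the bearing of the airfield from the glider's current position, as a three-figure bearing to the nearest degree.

300°

Leg 1 (016°, 31 km): east 31 sin 16° = 8.54, north 31 cos 16° = 29.80
Leg 2 (215°, 47 km): east 47 sin 215° = -26.96, north 47 cos 215° = -38.50
Leg 3 (136°, 30 km): east 30 sin 136° = 20.84, north 30 cos 136° = -21.58
Leg 4 (046°, 26 km): east 26 sin 46° = 18.70, north 26 cos 46° = 18.06
Net displacement: 21.13 east, -12.22 north. Direction back to start is (-21.13, 12.22): bearing = atan2(-21.13, 12.22) mod 360° = 300.04° ≈ 300°.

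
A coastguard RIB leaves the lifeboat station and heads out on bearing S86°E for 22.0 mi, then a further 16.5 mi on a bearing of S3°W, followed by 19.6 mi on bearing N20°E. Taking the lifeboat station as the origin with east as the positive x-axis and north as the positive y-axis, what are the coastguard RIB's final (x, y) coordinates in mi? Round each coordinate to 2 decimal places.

(27.79, 0.41)

Leg 1 (S86°E, 22.0 mi): east 22.0 sin 94° = 21.95, north 22.0 cos 94° = -1.53
Leg 2 (S3°W, 16.5 mi): east 16.5 sin 183° = -0.86, north 16.5 cos 183° = -16.48
Leg 3 (N20°E, 19.6 mi): east 19.6 sin 20° = 6.70, north 19.6 cos 20° = 18.42
Summing: 27.79 mi east, 0.41 mi north → (27.79, 0.41).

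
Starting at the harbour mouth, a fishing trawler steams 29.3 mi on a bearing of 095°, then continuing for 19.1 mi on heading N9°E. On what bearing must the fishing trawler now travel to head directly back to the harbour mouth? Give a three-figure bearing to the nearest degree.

Leg 1 (095°, 29.3 mi): east 29.3 sin 95° = 29.19, north 29.3 cos 95° = -2.55
Leg 2 (N9°E, 19.1 mi): east 19.1 sin 9° = 2.99, north 19.1 cos 9° = 18.86
Net displacement: 32.18 east, 16.31 north. Direction back to start is (-32.18, -16.31): bearing = atan2(-32.18, -16.31) mod 360° = 243.12° ≈ 243°.

243°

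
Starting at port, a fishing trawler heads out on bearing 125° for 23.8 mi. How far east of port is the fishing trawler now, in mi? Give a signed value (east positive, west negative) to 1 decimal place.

19.5 mi

Leg 1 (125°, 23.8 mi): east 23.8 sin 125° = 19.50, north 23.8 cos 125° = -13.65
Net east component: 19.50 mi.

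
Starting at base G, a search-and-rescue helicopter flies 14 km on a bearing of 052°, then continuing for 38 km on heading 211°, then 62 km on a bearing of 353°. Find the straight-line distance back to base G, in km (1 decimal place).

Leg 1 (052°, 14 km): east 14 sin 52° = 11.03, north 14 cos 52° = 8.62
Leg 2 (211°, 38 km): east 38 sin 211° = -19.57, north 38 cos 211° = -32.57
Leg 3 (353°, 62 km): east 62 sin 353° = -7.56, north 62 cos 353° = 61.54
Net: -16.10 east, 37.58 north. Distance = √((-16.10)² + (37.58)²) = 40.886 km.

40.9 km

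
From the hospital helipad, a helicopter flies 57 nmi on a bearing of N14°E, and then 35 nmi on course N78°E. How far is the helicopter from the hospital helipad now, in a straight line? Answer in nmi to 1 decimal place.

Leg 1 (N14°E, 57 nmi): east 57 sin 14° = 13.79, north 57 cos 14° = 55.31
Leg 2 (N78°E, 35 nmi): east 35 sin 78° = 34.24, north 35 cos 78° = 7.28
Net: 48.02 east, 62.58 north. Distance = √((48.02)² + (62.58)²) = 78.887 nmi.

78.9 nmi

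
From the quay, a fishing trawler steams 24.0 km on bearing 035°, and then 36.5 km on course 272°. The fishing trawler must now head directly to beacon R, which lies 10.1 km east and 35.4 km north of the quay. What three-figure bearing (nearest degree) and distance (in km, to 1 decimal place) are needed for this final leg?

066°, 35.9 km

Leg 1 (035°, 24.0 km): east 24.0 sin 35° = 13.77, north 24.0 cos 35° = 19.66
Leg 2 (272°, 36.5 km): east 36.5 sin 272° = -36.48, north 36.5 cos 272° = 1.27
Current position: (-22.71, 20.93). Target: (10.1, 35.4). Remaining: Δeast = 32.81, Δnorth = 14.47.
Bearing = atan2(32.81, 14.47) mod 360° = 66.21°; distance = √((32.81)² + (14.47)²) = 35.859 km.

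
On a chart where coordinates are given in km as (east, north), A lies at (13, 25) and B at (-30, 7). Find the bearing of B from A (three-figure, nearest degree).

Δeast = -30 − 13 = -43.00; Δnorth = 7 − 25 = -18.00.
Bearing = atan2(Δeast, Δnorth) mod 360° = 247.29° ≈ 247°.

247°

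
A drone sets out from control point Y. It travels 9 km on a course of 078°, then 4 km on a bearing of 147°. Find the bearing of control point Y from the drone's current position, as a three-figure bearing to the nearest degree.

278°

Leg 1 (078°, 9 km): east 9 sin 78° = 8.80, north 9 cos 78° = 1.87
Leg 2 (147°, 4 km): east 4 sin 147° = 2.18, north 4 cos 147° = -3.35
Net displacement: 10.98 east, -1.48 north. Direction back to start is (-10.98, 1.48): bearing = atan2(-10.98, 1.48) mod 360° = 277.69° ≈ 278°.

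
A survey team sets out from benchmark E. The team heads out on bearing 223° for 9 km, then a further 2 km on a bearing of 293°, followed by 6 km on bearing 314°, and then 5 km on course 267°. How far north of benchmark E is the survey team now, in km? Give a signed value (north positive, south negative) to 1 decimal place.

Leg 1 (223°, 9 km): east 9 sin 223° = -6.14, north 9 cos 223° = -6.58
Leg 2 (293°, 2 km): east 2 sin 293° = -1.84, north 2 cos 293° = 0.78
Leg 3 (314°, 6 km): east 6 sin 314° = -4.32, north 6 cos 314° = 4.17
Leg 4 (267°, 5 km): east 5 sin 267° = -4.99, north 5 cos 267° = -0.26
Net north component: -1.89 km.

-1.9 km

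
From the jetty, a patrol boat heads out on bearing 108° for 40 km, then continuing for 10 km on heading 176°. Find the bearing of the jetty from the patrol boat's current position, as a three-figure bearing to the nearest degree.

Leg 1 (108°, 40 km): east 40 sin 108° = 38.04, north 40 cos 108° = -12.36
Leg 2 (176°, 10 km): east 10 sin 176° = 0.70, north 10 cos 176° = -9.98
Net displacement: 38.74 east, -22.34 north. Direction back to start is (-38.74, 22.34): bearing = atan2(-38.74, 22.34) mod 360° = 299.97° ≈ 300°.

300°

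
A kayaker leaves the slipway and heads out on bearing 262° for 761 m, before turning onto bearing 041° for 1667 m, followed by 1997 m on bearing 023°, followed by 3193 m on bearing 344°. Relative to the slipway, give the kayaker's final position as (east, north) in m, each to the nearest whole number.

(240, 6060)

Leg 1 (262°, 761 m): east 761 sin 262° = -753.59, north 761 cos 262° = -105.91
Leg 2 (041°, 1667 m): east 1667 sin 41° = 1093.65, north 1667 cos 41° = 1258.10
Leg 3 (023°, 1997 m): east 1997 sin 23° = 780.29, north 1997 cos 23° = 1838.25
Leg 4 (344°, 3193 m): east 3193 sin 344° = -880.11, north 3193 cos 344° = 3069.31
Summing: 240.24 m east, 6059.75 m north → (240, 6060).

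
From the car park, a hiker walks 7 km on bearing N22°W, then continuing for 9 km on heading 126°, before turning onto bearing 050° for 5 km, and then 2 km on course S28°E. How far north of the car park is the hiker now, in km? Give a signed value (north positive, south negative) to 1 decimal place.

2.6 km

Leg 1 (N22°W, 7 km): east 7 sin 338° = -2.62, north 7 cos 338° = 6.49
Leg 2 (126°, 9 km): east 9 sin 126° = 7.28, north 9 cos 126° = -5.29
Leg 3 (050°, 5 km): east 5 sin 50° = 3.83, north 5 cos 50° = 3.21
Leg 4 (S28°E, 2 km): east 2 sin 152° = 0.94, north 2 cos 152° = -1.77
Net north component: 2.65 km.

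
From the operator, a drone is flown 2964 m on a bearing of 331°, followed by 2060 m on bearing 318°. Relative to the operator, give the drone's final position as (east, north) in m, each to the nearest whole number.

Leg 1 (331°, 2964 m): east 2964 sin 331° = -1436.98, north 2964 cos 331° = 2592.37
Leg 2 (318°, 2060 m): east 2060 sin 318° = -1378.41, north 2060 cos 318° = 1530.88
Summing: -2815.38 m east, 4123.25 m north → (-2815, 4123).

(-2815, 4123)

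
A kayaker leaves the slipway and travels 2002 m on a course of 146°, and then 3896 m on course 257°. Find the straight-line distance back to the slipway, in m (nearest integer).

3687 m

Leg 1 (146°, 2002 m): east 2002 sin 146° = 1119.50, north 2002 cos 146° = -1659.73
Leg 2 (257°, 3896 m): east 3896 sin 257° = -3796.15, north 3896 cos 257° = -876.41
Net: -2676.64 east, -2536.14 north. Distance = √((-2676.64)² + (-2536.14)²) = 3687.334 m.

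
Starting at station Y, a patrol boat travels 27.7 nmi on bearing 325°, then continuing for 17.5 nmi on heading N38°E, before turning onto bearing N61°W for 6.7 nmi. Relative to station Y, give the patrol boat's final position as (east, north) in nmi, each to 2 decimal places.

(-10.97, 39.73)

Leg 1 (325°, 27.7 nmi): east 27.7 sin 325° = -15.89, north 27.7 cos 325° = 22.69
Leg 2 (N38°E, 17.5 nmi): east 17.5 sin 38° = 10.77, north 17.5 cos 38° = 13.79
Leg 3 (N61°W, 6.7 nmi): east 6.7 sin 299° = -5.86, north 6.7 cos 299° = 3.25
Summing: -10.97 nmi east, 39.73 nmi north → (-10.97, 39.73).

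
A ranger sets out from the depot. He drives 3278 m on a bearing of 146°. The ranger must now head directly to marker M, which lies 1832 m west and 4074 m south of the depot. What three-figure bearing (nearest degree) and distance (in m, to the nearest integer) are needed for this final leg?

Leg 1 (146°, 3278 m): east 3278 sin 146° = 1833.03, north 3278 cos 146° = -2717.59
Current position: (1833.03, -2717.59). Target: (-1832, -4074). Remaining: Δeast = -3665.03, Δnorth = -1356.41.
Bearing = atan2(-3665.03, -1356.41) mod 360° = 249.69°; distance = √((-3665.03)² + (-1356.41)²) = 3907.984 m.

250°, 3908 m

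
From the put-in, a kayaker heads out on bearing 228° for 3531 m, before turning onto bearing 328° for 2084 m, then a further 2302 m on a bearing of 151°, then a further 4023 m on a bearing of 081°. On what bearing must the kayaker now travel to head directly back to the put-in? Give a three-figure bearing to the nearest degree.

Leg 1 (228°, 3531 m): east 3531 sin 228° = -2624.04, north 3531 cos 228° = -2362.70
Leg 2 (328°, 2084 m): east 2084 sin 328° = -1104.35, north 2084 cos 328° = 1767.33
Leg 3 (151°, 2302 m): east 2302 sin 151° = 1116.03, north 2302 cos 151° = -2013.37
Leg 4 (081°, 4023 m): east 4023 sin 81° = 3973.47, north 4023 cos 81° = 629.34
Net displacement: 1361.11 east, -1979.41 north. Direction back to start is (-1361.11, 1979.41): bearing = atan2(-1361.11, 1979.41) mod 360° = 325.49° ≈ 325°.

325°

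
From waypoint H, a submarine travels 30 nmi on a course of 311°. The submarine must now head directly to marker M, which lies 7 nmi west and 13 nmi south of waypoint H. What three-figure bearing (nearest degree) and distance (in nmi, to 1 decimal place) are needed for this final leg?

154°, 36.2 nmi

Leg 1 (311°, 30 nmi): east 30 sin 311° = -22.64, north 30 cos 311° = 19.68
Current position: (-22.64, 19.68). Target: (-7, -13). Remaining: Δeast = 15.64, Δnorth = -32.68.
Bearing = atan2(15.64, -32.68) mod 360° = 154.42°; distance = √((15.64)² + (-32.68)²) = 36.232 nmi.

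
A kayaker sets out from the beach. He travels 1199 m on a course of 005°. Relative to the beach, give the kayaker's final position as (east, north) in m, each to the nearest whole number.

Leg 1 (005°, 1199 m): east 1199 sin 5° = 104.50, north 1199 cos 5° = 1194.44
Summing: 104.50 m east, 1194.44 m north → (104, 1194).

(104, 1194)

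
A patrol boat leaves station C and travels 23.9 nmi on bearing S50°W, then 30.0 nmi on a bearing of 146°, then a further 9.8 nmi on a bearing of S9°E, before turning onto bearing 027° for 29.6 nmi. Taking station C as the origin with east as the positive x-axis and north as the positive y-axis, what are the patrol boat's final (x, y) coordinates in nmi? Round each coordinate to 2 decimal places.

(13.44, -23.54)

Leg 1 (S50°W, 23.9 nmi): east 23.9 sin 230° = -18.31, north 23.9 cos 230° = -15.36
Leg 2 (146°, 30.0 nmi): east 30.0 sin 146° = 16.78, north 30.0 cos 146° = -24.87
Leg 3 (S9°E, 9.8 nmi): east 9.8 sin 171° = 1.53, north 9.8 cos 171° = -9.68
Leg 4 (027°, 29.6 nmi): east 29.6 sin 27° = 13.44, north 29.6 cos 27° = 26.37
Summing: 13.44 nmi east, -23.54 nmi north → (13.44, -23.54).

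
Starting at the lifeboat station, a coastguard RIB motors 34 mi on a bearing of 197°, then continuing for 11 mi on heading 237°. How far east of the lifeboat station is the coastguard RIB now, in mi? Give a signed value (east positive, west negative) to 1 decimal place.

Leg 1 (197°, 34 mi): east 34 sin 197° = -9.94, north 34 cos 197° = -32.51
Leg 2 (237°, 11 mi): east 11 sin 237° = -9.23, north 11 cos 237° = -5.99
Net east component: -19.17 mi.

-19.2 mi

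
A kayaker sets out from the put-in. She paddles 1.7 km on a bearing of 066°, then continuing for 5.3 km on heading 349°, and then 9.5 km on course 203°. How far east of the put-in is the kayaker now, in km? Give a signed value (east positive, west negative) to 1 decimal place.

-3.2 km

Leg 1 (066°, 1.7 km): east 1.7 sin 66° = 1.55, north 1.7 cos 66° = 0.69
Leg 2 (349°, 5.3 km): east 5.3 sin 349° = -1.01, north 5.3 cos 349° = 5.20
Leg 3 (203°, 9.5 km): east 9.5 sin 203° = -3.71, north 9.5 cos 203° = -8.74
Net east component: -3.17 km.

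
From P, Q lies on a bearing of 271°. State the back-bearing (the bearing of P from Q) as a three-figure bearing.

Back-bearing = 271° − 180° = 091°.

091°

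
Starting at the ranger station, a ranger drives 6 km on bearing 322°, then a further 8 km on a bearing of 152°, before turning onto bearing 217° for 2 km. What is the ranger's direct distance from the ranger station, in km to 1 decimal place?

Leg 1 (322°, 6 km): east 6 sin 322° = -3.69, north 6 cos 322° = 4.73
Leg 2 (152°, 8 km): east 8 sin 152° = 3.76, north 8 cos 152° = -7.06
Leg 3 (217°, 2 km): east 2 sin 217° = -1.20, north 2 cos 217° = -1.60
Net: -1.14 east, -3.93 north. Distance = √((-1.14)² + (-3.93)²) = 4.095 km.

4.1 km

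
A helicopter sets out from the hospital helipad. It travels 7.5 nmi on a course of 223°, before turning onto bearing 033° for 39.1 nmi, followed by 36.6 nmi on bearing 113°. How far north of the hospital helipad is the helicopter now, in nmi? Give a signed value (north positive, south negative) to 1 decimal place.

Leg 1 (223°, 7.5 nmi): east 7.5 sin 223° = -5.11, north 7.5 cos 223° = -5.49
Leg 2 (033°, 39.1 nmi): east 39.1 sin 33° = 21.30, north 39.1 cos 33° = 32.79
Leg 3 (113°, 36.6 nmi): east 36.6 sin 113° = 33.69, north 36.6 cos 113° = -14.30
Net north component: 13.01 nmi.

13.0 nmi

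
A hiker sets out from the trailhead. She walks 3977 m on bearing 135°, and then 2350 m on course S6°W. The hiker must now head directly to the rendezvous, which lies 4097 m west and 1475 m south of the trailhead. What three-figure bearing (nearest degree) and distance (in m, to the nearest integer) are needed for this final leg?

299°, 7609 m

Leg 1 (135°, 3977 m): east 3977 sin 135° = 2812.16, north 3977 cos 135° = -2812.16
Leg 2 (S6°W, 2350 m): east 2350 sin 186° = -245.64, north 2350 cos 186° = -2337.13
Current position: (2566.52, -5149.29). Target: (-4097, -1475). Remaining: Δeast = -6663.52, Δnorth = 3674.29.
Bearing = atan2(-6663.52, 3674.29) mod 360° = 298.87°; distance = √((-6663.52)² + (3674.29)²) = 7609.398 m.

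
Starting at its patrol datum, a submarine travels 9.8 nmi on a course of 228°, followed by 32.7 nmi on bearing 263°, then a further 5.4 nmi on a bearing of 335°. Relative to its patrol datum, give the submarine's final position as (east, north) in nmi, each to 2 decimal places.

(-42.02, -5.65)

Leg 1 (228°, 9.8 nmi): east 9.8 sin 228° = -7.28, north 9.8 cos 228° = -6.56
Leg 2 (263°, 32.7 nmi): east 32.7 sin 263° = -32.46, north 32.7 cos 263° = -3.99
Leg 3 (335°, 5.4 nmi): east 5.4 sin 335° = -2.28, north 5.4 cos 335° = 4.89
Summing: -42.02 nmi east, -5.65 nmi north → (-42.02, -5.65).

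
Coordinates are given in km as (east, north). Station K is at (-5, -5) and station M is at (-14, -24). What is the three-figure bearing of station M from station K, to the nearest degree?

205°

Δeast = -14 − -5 = -9.00; Δnorth = -24 − -5 = -19.00.
Bearing = atan2(Δeast, Δnorth) mod 360° = 205.35° ≈ 205°.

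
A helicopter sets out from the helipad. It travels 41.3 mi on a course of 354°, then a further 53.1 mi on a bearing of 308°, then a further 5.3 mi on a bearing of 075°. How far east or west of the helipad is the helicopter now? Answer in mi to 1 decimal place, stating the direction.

41.0 mi west

Leg 1 (354°, 41.3 mi): east 41.3 sin 354° = -4.32, north 41.3 cos 354° = 41.07
Leg 2 (308°, 53.1 mi): east 53.1 sin 308° = -41.84, north 53.1 cos 308° = 32.69
Leg 3 (075°, 5.3 mi): east 5.3 sin 75° = 5.12, north 5.3 cos 75° = 1.37
Net east component: -41.04 mi.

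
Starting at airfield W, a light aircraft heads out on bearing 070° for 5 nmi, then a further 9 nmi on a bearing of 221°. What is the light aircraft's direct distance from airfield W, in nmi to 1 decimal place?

5.2 nmi

Leg 1 (070°, 5 nmi): east 5 sin 70° = 4.70, north 5 cos 70° = 1.71
Leg 2 (221°, 9 nmi): east 9 sin 221° = -5.90, north 9 cos 221° = -6.79
Net: -1.21 east, -5.08 north. Distance = √((-1.21)² + (-5.08)²) = 5.223 nmi.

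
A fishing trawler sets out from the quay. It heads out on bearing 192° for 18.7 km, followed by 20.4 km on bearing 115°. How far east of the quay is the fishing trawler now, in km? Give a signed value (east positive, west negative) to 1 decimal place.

Leg 1 (192°, 18.7 km): east 18.7 sin 192° = -3.89, north 18.7 cos 192° = -18.29
Leg 2 (115°, 20.4 km): east 20.4 sin 115° = 18.49, north 20.4 cos 115° = -8.62
Net east component: 14.60 km.

14.6 km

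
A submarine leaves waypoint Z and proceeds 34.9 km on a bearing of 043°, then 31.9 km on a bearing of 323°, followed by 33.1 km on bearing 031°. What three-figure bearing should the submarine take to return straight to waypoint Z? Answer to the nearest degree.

Leg 1 (043°, 34.9 km): east 34.9 sin 43° = 23.80, north 34.9 cos 43° = 25.52
Leg 2 (323°, 31.9 km): east 31.9 sin 323° = -19.20, north 31.9 cos 323° = 25.48
Leg 3 (031°, 33.1 km): east 33.1 sin 31° = 17.05, north 33.1 cos 31° = 28.37
Net displacement: 21.65 east, 79.37 north. Direction back to start is (-21.65, -79.37): bearing = atan2(-21.65, -79.37) mod 360° = 195.26° ≈ 195°.

195°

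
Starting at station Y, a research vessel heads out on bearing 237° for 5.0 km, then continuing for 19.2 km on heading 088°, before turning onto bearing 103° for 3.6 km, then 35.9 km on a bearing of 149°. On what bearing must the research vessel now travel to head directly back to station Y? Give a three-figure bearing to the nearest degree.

Leg 1 (237°, 5.0 km): east 5.0 sin 237° = -4.19, north 5.0 cos 237° = -2.72
Leg 2 (088°, 19.2 km): east 19.2 sin 88° = 19.19, north 19.2 cos 88° = 0.67
Leg 3 (103°, 3.6 km): east 3.6 sin 103° = 3.51, north 3.6 cos 103° = -0.81
Leg 4 (149°, 35.9 km): east 35.9 sin 149° = 18.49, north 35.9 cos 149° = -30.77
Net displacement: 36.99 east, -33.64 north. Direction back to start is (-36.99, 33.64): bearing = atan2(-36.99, 33.64) mod 360° = 312.28° ≈ 312°.

312°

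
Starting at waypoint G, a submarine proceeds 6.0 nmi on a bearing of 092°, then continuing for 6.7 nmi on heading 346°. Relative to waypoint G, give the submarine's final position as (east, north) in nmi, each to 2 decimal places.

Leg 1 (092°, 6.0 nmi): east 6.0 sin 92° = 6.00, north 6.0 cos 92° = -0.21
Leg 2 (346°, 6.7 nmi): east 6.7 sin 346° = -1.62, north 6.7 cos 346° = 6.50
Summing: 4.38 nmi east, 6.29 nmi north → (4.38, 6.29).

(4.38, 6.29)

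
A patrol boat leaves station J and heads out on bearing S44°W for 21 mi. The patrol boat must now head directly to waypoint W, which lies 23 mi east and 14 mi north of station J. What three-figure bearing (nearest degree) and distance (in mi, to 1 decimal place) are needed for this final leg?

Leg 1 (S44°W, 21 mi): east 21 sin 224° = -14.59, north 21 cos 224° = -15.11
Current position: (-14.59, -15.11). Target: (23, 14). Remaining: Δeast = 37.59, Δnorth = 29.11.
Bearing = atan2(37.59, 29.11) mod 360° = 52.25°; distance = √((37.59)² + (29.11)²) = 47.540 mi.

052°, 47.5 mi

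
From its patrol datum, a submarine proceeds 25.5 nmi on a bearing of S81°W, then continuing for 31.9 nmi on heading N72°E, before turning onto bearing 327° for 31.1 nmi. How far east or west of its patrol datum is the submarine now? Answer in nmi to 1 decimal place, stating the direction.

11.8 nmi west

Leg 1 (S81°W, 25.5 nmi): east 25.5 sin 261° = -25.19, north 25.5 cos 261° = -3.99
Leg 2 (N72°E, 31.9 nmi): east 31.9 sin 72° = 30.34, north 31.9 cos 72° = 9.86
Leg 3 (327°, 31.1 nmi): east 31.1 sin 327° = -16.94, north 31.1 cos 327° = 26.08
Net east component: -11.79 nmi.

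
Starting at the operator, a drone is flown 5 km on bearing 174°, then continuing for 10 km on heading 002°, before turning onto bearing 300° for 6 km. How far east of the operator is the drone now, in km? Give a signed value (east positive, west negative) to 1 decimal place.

Leg 1 (174°, 5 km): east 5 sin 174° = 0.52, north 5 cos 174° = -4.97
Leg 2 (002°, 10 km): east 10 sin 2° = 0.35, north 10 cos 2° = 9.99
Leg 3 (300°, 6 km): east 6 sin 300° = -5.20, north 6 cos 300° = 3.00
Net east component: -4.32 km.

-4.3 km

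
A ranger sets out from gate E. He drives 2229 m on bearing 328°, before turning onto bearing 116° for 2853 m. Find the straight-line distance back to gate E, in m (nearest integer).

Leg 1 (328°, 2229 m): east 2229 sin 328° = -1181.19, north 2229 cos 328° = 1890.30
Leg 2 (116°, 2853 m): east 2853 sin 116° = 2564.26, north 2853 cos 116° = -1250.67
Net: 1383.07 east, 639.63 north. Distance = √((1383.07)² + (639.63)²) = 1523.812 m.

1524 m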